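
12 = 12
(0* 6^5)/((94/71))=0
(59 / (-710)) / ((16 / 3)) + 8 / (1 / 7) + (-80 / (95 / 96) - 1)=-5581123 / 215840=-25.86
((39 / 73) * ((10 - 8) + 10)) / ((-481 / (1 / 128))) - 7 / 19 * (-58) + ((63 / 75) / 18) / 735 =276344186479 / 12932388000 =21.37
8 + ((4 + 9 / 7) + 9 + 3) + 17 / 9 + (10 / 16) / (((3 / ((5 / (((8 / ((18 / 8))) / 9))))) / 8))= 97309 / 2016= 48.27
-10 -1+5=-6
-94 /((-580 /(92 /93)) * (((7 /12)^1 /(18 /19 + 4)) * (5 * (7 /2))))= 1625824 /20924225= 0.08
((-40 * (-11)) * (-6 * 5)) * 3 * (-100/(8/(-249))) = -123255000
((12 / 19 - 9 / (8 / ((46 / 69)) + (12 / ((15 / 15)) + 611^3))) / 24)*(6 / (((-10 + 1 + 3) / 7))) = -6386775941 / 34671071560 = -0.18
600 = 600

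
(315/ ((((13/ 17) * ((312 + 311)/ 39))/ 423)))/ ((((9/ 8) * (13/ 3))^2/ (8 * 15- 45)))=517752000/ 15041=34422.71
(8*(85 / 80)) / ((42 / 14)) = 2.83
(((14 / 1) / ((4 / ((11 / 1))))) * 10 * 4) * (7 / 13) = 10780 / 13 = 829.23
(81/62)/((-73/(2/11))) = -81/24893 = -0.00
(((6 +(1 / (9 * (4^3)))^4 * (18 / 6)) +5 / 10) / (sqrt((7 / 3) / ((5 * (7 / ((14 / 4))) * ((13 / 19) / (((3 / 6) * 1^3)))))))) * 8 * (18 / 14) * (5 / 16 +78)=12679.45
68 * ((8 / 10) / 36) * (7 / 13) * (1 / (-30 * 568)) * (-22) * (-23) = -30107 / 1246050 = -0.02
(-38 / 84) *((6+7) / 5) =-247 / 210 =-1.18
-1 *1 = -1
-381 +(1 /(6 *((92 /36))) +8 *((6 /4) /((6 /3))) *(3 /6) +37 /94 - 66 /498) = -33886017 /89723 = -377.67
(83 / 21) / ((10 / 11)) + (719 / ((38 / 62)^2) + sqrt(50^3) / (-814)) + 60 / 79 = 11493596257 / 5988990-125 *sqrt(2) / 407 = 1918.69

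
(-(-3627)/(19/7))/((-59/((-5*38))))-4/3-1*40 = 754354/177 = 4261.89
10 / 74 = 5 / 37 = 0.14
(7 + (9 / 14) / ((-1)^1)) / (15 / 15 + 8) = 89 / 126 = 0.71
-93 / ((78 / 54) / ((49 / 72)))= -4557 / 104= -43.82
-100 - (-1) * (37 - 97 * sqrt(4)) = -257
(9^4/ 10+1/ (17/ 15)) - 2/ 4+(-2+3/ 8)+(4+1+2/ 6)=1346789/ 2040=660.19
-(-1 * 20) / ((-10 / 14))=-28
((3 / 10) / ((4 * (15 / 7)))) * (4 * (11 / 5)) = 0.31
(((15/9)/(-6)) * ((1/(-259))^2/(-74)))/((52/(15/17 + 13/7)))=815/276454753848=0.00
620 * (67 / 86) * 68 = 1412360 / 43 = 32845.58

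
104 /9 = 11.56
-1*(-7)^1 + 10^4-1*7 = 10000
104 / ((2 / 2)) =104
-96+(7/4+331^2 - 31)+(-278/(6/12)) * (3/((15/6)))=2175371/20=108768.55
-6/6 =-1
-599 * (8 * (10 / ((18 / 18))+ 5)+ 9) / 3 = -25757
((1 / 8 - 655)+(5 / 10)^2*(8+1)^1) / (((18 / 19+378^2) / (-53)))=5257547 / 21718512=0.24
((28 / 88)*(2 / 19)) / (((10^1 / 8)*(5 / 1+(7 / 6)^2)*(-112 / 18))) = -0.00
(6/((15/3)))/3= 2/5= 0.40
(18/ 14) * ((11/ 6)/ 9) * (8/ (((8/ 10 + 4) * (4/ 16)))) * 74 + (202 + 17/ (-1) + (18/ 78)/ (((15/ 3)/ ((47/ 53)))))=68202658/ 217035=314.25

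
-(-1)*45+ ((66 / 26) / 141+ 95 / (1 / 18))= 1072316 / 611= 1755.02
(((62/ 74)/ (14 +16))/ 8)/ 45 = 0.00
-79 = -79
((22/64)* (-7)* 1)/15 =-77/480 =-0.16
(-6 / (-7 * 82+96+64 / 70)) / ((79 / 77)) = 245 / 19987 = 0.01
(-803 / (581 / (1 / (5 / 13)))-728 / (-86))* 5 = 608543 / 24983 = 24.36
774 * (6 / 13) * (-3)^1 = -1071.69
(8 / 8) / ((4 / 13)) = 3.25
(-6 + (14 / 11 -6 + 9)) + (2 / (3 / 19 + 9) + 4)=2384 / 957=2.49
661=661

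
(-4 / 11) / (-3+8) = -4 / 55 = -0.07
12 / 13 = 0.92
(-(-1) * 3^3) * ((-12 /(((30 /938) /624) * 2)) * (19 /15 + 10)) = -890259552 /25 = -35610382.08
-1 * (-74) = 74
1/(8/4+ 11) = 1/13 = 0.08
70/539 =10/77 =0.13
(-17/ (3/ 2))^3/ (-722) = 19652/ 9747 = 2.02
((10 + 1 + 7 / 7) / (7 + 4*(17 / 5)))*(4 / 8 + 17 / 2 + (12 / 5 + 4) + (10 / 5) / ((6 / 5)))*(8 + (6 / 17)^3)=40468480 / 506039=79.97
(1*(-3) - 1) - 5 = -9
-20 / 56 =-5 / 14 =-0.36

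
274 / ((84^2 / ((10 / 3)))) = 685 / 5292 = 0.13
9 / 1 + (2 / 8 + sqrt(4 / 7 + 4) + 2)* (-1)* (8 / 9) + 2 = 9 -32* sqrt(14) / 63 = 7.10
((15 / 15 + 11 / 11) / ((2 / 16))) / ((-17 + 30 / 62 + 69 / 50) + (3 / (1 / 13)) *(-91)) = -24800 / 5524411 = -0.00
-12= -12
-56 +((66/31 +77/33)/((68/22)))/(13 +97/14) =-24669589/441099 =-55.93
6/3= 2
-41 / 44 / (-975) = 41 / 42900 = 0.00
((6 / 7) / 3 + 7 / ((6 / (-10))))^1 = -239 / 21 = -11.38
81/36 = 9/4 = 2.25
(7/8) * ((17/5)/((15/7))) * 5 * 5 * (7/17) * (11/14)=539/48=11.23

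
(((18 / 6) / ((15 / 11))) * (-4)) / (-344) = 11 / 430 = 0.03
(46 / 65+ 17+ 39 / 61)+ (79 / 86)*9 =9075271 / 340990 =26.61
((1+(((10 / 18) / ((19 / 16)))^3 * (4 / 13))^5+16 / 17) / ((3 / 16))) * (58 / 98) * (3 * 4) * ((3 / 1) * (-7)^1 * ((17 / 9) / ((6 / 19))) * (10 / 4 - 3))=4617.90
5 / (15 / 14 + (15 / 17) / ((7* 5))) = 1190 / 261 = 4.56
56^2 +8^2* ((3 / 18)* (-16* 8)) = 5312 / 3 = 1770.67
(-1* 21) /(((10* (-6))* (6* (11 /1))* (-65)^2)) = 7 /5577000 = 0.00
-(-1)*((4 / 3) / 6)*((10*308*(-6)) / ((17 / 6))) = -24640 / 17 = -1449.41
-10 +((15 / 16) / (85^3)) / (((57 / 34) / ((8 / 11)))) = -15100249 / 1510025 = -10.00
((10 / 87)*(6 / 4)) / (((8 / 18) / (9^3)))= 32805 / 116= 282.80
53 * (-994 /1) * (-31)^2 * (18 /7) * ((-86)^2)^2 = -7121211946354368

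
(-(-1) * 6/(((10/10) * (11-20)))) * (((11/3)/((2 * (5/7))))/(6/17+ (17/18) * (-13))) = 0.14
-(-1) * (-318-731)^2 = 1100401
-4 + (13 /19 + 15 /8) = -219 /152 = -1.44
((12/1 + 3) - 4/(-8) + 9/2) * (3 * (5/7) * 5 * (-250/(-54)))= 62500/63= 992.06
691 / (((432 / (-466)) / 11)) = -1771033 / 216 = -8199.23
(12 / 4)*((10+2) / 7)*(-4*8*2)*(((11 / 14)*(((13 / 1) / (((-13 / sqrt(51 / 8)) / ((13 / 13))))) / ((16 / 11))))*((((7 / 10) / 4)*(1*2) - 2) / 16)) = -35937*sqrt(102) / 7840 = -46.29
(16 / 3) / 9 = 16 / 27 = 0.59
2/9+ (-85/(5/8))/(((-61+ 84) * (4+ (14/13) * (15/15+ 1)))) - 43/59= -179221/122130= -1.47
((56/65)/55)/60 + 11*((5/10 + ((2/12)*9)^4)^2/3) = 1557470209/13728000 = 113.45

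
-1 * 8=-8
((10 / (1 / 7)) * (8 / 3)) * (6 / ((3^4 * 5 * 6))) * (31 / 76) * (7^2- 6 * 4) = 21700 / 4617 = 4.70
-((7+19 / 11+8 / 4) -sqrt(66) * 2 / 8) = -8.70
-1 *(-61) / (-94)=-61 / 94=-0.65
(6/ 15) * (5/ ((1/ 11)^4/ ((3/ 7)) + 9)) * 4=175692/ 197657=0.89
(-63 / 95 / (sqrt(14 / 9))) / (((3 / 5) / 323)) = -153*sqrt(14) / 2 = -286.24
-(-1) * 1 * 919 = 919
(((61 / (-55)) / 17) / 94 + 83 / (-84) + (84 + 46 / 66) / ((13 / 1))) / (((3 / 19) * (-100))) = -387598157 / 1107414000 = -0.35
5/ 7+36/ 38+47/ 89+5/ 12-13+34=3353149/ 142044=23.61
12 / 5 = 2.40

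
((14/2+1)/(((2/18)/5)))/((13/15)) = 5400/13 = 415.38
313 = 313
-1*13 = -13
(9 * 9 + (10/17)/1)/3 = 1387/51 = 27.20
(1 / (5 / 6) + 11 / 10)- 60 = -577 / 10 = -57.70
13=13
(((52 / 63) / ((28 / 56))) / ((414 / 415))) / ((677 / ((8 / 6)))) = 86320 / 26486271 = 0.00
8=8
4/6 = 2/3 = 0.67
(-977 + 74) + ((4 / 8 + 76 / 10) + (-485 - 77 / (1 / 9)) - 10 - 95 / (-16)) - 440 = -201357 / 80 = -2516.96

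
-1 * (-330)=330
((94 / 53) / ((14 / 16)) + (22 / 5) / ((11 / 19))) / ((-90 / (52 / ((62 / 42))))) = -464308 / 123225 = -3.77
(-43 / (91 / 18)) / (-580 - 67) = 774 / 58877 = 0.01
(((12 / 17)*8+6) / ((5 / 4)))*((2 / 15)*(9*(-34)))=-9504 / 25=-380.16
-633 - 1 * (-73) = -560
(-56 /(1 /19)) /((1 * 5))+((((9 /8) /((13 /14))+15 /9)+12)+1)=-153599 /780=-196.92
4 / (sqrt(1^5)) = 4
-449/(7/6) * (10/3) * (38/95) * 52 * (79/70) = -7377968/245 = -30114.16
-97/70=-1.39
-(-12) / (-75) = -4 / 25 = -0.16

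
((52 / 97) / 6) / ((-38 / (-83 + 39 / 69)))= 8216 / 42389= 0.19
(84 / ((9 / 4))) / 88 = 0.42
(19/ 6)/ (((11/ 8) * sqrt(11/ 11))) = 76/ 33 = 2.30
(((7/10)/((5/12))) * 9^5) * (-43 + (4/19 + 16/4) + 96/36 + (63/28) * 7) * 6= -1151986941/95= -12126178.33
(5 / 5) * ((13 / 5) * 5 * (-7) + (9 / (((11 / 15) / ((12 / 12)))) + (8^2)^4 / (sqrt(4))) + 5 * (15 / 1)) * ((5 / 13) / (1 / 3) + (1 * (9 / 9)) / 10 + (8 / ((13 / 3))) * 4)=72464635.37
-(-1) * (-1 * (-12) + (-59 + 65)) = 18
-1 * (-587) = 587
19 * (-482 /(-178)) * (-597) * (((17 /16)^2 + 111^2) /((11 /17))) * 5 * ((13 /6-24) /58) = 32006608260903275 /29072384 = 1100928230.07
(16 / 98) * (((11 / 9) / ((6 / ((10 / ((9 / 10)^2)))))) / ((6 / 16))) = 352000 / 321489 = 1.09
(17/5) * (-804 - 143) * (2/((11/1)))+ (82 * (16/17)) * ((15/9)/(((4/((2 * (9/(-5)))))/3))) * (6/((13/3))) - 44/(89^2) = -1066.29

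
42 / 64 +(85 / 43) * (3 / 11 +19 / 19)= 48013 / 15136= 3.17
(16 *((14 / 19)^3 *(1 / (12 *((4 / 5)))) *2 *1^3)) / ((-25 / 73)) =-400624 / 102885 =-3.89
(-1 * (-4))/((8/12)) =6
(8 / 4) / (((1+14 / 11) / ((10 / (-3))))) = -44 / 15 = -2.93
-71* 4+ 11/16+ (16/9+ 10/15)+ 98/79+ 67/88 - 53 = -41528407/125136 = -331.87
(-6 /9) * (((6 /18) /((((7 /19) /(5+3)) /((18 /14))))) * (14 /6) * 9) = -912 /7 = -130.29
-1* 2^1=-2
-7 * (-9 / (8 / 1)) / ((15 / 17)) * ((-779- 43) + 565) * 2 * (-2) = 91749 / 10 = 9174.90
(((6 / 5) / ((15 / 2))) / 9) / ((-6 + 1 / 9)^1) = -4 / 1325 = -0.00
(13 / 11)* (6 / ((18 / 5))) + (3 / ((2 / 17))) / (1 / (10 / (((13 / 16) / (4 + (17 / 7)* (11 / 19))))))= 96918545 / 57057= 1698.63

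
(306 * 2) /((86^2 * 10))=153 /18490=0.01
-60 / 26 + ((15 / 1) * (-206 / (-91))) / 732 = -25105 / 11102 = -2.26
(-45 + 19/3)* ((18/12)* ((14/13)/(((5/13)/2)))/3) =-1624/15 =-108.27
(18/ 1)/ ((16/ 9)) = 81/ 8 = 10.12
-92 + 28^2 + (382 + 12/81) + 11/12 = 116107/108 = 1075.06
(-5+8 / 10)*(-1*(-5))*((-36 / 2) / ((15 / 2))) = 252 / 5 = 50.40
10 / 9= 1.11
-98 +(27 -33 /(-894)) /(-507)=-14814485 /151086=-98.05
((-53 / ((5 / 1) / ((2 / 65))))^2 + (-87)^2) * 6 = 4796921166 / 105625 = 45414.64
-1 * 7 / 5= -7 / 5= -1.40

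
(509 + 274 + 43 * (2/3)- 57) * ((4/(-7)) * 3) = -9056/7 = -1293.71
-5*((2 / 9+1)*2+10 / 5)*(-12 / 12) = 200 / 9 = 22.22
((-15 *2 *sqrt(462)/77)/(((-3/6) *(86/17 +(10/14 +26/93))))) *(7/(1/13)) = 1726452 *sqrt(462)/147367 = 251.81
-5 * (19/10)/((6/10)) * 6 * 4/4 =-95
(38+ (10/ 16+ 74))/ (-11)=-901/ 88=-10.24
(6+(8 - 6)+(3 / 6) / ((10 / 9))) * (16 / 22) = 338 / 55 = 6.15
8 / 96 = 1 / 12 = 0.08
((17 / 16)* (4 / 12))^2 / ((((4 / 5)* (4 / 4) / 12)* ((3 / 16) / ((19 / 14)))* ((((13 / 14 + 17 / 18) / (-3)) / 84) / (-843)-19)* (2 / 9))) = -3.23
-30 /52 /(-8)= 15 /208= 0.07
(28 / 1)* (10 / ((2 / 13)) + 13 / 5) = 9464 / 5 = 1892.80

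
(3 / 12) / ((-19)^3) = -1 / 27436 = -0.00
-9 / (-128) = 9 / 128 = 0.07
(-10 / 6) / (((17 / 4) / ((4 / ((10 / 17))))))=-8 / 3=-2.67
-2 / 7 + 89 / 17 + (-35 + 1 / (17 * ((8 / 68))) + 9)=-20.55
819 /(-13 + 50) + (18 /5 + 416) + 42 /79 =6463729 /14615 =442.27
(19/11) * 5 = 95/11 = 8.64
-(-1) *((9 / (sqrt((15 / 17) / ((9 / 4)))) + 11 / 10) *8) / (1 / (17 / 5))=748 / 25 + 612 *sqrt(255) / 25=420.83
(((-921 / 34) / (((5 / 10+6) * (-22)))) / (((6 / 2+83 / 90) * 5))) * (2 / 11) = 0.00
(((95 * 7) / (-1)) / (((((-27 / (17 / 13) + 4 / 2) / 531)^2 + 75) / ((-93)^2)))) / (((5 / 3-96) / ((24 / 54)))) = 22317992772165 / 61770866479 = 361.30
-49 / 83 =-0.59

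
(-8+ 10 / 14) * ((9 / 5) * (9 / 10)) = -4131 / 350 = -11.80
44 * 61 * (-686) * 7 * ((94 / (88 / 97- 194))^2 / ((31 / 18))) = -4821879540837744 / 2718799975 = -1773532.29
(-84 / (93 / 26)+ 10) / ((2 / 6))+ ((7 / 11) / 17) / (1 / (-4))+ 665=3619639 / 5797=624.40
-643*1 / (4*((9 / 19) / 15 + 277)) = -61085 / 105272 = -0.58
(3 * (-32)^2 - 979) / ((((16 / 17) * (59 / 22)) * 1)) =391391 / 472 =829.22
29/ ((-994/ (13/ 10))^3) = -63713/ 982107784000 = -0.00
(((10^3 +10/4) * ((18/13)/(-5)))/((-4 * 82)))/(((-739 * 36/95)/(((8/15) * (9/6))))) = -7619/3151096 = -0.00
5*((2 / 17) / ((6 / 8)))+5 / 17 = 55 / 51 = 1.08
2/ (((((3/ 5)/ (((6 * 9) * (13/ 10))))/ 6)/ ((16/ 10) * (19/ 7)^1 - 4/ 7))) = 185328/ 35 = 5295.09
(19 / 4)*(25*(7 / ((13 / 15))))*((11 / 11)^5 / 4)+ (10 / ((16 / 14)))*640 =1214675 / 208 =5839.78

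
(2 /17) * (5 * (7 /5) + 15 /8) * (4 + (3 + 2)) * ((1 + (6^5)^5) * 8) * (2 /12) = 6055651350375026393301 /17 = 356214785316178023135.35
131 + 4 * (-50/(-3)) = 593/3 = 197.67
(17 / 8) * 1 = 17 / 8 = 2.12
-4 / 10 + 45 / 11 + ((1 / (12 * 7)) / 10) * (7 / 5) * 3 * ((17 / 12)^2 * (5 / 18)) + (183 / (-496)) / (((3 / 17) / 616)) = -45402503563 / 35354880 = -1284.19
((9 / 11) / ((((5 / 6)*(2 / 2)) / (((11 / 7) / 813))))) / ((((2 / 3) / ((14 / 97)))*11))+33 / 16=47711769 / 23132560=2.06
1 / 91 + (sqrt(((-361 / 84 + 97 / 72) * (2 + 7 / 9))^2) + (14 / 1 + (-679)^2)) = 461063.21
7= 7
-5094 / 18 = -283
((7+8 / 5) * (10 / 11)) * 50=4300 / 11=390.91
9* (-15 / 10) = -27 / 2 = -13.50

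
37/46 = 0.80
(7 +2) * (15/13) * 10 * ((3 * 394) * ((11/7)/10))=1755270/91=19288.68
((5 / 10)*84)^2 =1764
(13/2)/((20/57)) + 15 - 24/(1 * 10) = 31.12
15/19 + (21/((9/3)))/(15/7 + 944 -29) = 97231/121980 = 0.80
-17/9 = -1.89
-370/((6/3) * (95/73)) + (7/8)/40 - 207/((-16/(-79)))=-7078327/6080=-1164.20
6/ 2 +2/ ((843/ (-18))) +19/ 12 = 15311/ 3372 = 4.54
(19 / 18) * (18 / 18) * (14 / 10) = 133 / 90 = 1.48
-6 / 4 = -3 / 2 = -1.50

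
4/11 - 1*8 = -84/11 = -7.64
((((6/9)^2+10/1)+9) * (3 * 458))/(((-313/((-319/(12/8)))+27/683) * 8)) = 2209.72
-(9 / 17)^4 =-6561 / 83521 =-0.08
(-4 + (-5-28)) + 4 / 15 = -551 / 15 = -36.73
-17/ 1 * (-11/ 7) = 187/ 7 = 26.71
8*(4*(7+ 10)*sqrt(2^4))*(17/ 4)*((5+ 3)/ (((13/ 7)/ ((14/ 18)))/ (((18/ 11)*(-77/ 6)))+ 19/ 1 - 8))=12688256/ 1867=6796.07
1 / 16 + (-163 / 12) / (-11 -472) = 2101 / 23184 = 0.09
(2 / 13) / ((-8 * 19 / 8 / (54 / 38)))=-54 / 4693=-0.01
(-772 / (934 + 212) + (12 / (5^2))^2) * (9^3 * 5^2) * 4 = -154293336 / 4775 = -32312.74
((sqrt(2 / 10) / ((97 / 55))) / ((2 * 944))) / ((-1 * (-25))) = 11 * sqrt(5) / 4578400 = 0.00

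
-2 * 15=-30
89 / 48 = 1.85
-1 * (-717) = 717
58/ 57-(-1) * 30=1768/ 57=31.02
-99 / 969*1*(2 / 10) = -33 / 1615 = -0.02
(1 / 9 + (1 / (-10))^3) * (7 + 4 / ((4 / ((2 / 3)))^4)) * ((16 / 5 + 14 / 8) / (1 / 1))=24734369 / 6480000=3.82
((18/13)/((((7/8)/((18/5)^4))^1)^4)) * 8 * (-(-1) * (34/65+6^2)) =549280647394.84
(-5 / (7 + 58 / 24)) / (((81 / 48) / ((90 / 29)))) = -3200 / 3277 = -0.98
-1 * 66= -66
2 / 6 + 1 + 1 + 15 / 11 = 122 / 33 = 3.70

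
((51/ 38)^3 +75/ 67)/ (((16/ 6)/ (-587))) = -22898312937/ 29411392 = -778.55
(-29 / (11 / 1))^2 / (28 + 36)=0.11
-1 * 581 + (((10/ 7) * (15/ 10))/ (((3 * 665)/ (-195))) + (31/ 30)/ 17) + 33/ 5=-272801453/ 474810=-574.55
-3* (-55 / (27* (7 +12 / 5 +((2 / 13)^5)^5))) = 1940512754088374583158453415575 / 2984861436288663449732512839579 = 0.65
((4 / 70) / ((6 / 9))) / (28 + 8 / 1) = 1 / 420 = 0.00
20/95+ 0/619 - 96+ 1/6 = -10901/114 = -95.62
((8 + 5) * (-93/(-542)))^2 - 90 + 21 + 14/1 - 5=-16164159/293764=-55.02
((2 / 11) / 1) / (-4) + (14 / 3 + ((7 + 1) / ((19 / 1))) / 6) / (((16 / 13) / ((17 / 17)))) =6359 / 1672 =3.80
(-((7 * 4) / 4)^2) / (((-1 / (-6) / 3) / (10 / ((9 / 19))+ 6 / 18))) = -18914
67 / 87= 0.77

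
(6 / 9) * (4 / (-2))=-4 / 3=-1.33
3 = 3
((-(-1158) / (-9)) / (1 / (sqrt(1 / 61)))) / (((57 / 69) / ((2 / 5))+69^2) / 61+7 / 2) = -8878 * sqrt(61) / 343383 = -0.20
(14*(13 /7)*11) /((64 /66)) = 294.94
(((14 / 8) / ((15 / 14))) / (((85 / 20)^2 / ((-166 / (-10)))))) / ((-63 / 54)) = -9296 / 7225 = -1.29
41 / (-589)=-41 / 589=-0.07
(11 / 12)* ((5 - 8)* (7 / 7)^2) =-11 / 4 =-2.75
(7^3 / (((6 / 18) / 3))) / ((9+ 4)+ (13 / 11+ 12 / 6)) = 33957 / 178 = 190.77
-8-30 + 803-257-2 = 506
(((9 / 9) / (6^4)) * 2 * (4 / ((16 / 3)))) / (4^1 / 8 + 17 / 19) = 19 / 22896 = 0.00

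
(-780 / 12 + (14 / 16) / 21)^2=2430481 / 576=4219.59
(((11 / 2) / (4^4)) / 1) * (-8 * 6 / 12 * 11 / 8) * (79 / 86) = -0.11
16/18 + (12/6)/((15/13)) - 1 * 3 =-17/45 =-0.38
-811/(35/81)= -65691/35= -1876.89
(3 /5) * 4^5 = 3072 /5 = 614.40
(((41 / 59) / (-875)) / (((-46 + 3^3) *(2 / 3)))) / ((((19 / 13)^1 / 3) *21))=1599 / 260912750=0.00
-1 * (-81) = 81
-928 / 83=-11.18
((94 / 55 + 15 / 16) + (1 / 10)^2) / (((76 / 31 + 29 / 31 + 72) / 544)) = 12320206 / 642675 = 19.17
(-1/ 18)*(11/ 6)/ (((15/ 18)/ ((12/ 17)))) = -22/ 255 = -0.09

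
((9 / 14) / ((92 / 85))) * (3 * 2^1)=2295 / 644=3.56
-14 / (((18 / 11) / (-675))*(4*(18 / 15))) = 9625 / 8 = 1203.12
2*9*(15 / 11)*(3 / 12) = 135 / 22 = 6.14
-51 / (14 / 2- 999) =51 / 992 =0.05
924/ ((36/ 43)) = 3311/ 3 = 1103.67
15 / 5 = 3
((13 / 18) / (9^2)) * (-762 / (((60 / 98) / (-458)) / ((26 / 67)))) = 481672646 / 244215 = 1972.33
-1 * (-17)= 17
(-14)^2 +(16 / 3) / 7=4132 / 21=196.76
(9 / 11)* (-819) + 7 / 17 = -125230 / 187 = -669.68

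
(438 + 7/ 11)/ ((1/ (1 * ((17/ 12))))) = 82025/ 132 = 621.40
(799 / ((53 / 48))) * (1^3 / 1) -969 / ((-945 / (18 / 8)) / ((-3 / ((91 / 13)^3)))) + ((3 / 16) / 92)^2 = 997593687960753 / 1378648821760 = 723.60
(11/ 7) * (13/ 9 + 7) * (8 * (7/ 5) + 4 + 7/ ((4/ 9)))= 129371/ 315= 410.70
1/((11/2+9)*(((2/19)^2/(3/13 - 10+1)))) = -20577/377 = -54.58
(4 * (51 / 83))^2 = 41616 / 6889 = 6.04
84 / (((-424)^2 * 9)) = 7 / 134832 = 0.00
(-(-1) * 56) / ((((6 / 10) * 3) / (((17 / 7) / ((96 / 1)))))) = 85 / 108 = 0.79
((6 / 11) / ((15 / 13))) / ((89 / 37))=0.20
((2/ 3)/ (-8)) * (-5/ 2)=0.21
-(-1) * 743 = 743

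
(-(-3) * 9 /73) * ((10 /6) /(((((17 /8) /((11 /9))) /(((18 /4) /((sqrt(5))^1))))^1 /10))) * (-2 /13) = -7920 * sqrt(5) /16133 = -1.10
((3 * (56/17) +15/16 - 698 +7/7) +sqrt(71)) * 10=-933205/136 +10 * sqrt(71)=-6777.54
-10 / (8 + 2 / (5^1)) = -25 / 21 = -1.19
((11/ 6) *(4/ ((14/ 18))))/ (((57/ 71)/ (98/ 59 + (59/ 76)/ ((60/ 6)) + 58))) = 2092049861/ 2981860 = 701.59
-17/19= -0.89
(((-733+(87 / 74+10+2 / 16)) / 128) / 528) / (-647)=213623 / 12943147008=0.00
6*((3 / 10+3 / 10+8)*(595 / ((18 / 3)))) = 5117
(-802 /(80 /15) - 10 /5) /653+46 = 239085 /5224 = 45.77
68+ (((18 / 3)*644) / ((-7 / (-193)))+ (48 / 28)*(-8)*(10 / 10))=746132 / 7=106590.29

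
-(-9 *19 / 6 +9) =39 / 2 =19.50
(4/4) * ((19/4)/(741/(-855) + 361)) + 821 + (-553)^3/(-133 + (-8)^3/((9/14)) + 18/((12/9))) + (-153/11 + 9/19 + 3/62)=428021931239179009/2308150850984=185439.32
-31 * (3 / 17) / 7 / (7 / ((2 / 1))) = -186 / 833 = -0.22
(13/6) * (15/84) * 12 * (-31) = -2015/14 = -143.93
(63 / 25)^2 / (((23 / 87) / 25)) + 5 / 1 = 605.53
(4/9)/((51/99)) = 44/51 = 0.86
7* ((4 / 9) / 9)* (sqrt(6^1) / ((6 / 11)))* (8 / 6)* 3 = 616* sqrt(6) / 243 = 6.21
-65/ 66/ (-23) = 65/ 1518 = 0.04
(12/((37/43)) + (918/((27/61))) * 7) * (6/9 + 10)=17205824/111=155007.42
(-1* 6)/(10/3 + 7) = -18/31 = -0.58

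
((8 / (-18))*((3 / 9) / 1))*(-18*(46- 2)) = 352 / 3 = 117.33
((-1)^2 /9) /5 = 0.02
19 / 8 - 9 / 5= 23 / 40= 0.58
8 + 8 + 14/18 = 16.78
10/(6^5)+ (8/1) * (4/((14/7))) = 62213/3888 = 16.00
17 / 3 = 5.67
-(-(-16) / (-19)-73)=1403 / 19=73.84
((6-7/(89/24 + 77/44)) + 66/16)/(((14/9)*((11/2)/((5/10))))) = 83403/161392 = 0.52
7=7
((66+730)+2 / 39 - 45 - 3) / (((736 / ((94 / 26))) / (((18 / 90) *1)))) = 685589 / 932880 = 0.73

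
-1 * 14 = -14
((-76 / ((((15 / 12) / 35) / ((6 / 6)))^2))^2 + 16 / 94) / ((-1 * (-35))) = 33372378728 / 329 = 101435801.60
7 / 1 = 7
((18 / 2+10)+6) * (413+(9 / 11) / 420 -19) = 3033815 / 308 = 9850.05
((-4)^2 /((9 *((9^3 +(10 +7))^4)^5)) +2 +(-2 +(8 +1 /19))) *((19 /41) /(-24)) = -5981452390861061424524501737543329445384285737137762047451 /38468948709851532298902677841455138393844033760415410814976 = -0.16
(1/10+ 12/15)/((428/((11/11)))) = 9/4280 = 0.00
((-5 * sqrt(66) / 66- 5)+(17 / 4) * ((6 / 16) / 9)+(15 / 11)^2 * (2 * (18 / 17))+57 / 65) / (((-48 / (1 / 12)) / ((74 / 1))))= 3903907 / 3696675840+185 * sqrt(66) / 19008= 0.08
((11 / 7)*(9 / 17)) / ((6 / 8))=132 / 119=1.11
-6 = -6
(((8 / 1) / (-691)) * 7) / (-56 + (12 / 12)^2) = 0.00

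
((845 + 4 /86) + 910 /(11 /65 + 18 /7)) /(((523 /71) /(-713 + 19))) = -110897.91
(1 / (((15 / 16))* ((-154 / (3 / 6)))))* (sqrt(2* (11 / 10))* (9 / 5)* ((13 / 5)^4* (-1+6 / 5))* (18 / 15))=-2056392* sqrt(55) / 150390625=-0.10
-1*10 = -10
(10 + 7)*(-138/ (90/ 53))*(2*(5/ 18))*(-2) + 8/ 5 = 207446/ 135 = 1536.64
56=56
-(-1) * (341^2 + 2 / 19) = 2209341 / 19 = 116281.11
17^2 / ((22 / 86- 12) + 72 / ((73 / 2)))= -907171 / 30673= -29.58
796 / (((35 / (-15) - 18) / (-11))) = 26268 / 61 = 430.62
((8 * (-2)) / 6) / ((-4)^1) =2 / 3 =0.67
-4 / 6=-2 / 3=-0.67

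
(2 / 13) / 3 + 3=3.05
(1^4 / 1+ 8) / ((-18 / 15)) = -15 / 2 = -7.50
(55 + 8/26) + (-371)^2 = 1790052/13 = 137696.31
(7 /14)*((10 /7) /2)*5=25 /14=1.79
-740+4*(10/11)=-8100/11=-736.36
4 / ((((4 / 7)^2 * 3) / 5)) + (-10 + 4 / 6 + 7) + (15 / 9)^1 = 79 / 4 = 19.75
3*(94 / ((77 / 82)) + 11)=333.31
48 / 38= 24 / 19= 1.26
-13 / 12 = -1.08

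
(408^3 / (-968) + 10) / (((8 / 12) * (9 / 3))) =-4244227 / 121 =-35076.26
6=6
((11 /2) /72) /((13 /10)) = 55 /936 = 0.06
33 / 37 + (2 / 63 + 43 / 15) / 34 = 387211 / 396270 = 0.98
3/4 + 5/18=1.03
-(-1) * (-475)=-475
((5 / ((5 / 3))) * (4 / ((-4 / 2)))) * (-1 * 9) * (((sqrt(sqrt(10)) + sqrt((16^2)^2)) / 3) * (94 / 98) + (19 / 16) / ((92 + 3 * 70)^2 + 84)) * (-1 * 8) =-158166344241 / 4473112 - 6768 * 10^(1 / 4) / 49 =-35604.97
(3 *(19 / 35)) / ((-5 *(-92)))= 57 / 16100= 0.00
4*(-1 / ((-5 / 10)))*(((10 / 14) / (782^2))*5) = 50 / 1070167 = 0.00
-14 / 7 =-2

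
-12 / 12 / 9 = -1 / 9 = -0.11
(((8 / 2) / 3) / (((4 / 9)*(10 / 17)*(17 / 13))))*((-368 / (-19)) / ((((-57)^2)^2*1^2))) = 2392 / 334273365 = 0.00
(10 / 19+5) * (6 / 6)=105 / 19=5.53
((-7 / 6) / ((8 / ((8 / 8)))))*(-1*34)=119 / 24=4.96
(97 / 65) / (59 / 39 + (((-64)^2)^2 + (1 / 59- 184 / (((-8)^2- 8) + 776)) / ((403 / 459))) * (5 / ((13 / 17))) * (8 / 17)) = 89948391 / 3111512593739870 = 0.00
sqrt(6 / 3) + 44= sqrt(2) + 44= 45.41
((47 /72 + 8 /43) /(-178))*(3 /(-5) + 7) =-5194 /172215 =-0.03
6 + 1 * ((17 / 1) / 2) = 29 / 2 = 14.50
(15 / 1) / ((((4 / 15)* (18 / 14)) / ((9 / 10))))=315 / 8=39.38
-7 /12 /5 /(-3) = 7 /180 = 0.04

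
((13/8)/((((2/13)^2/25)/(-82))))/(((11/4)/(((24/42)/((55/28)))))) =-1801540/121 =-14888.76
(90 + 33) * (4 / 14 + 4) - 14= 513.14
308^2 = 94864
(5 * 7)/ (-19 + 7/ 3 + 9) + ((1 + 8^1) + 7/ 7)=125/ 23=5.43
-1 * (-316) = 316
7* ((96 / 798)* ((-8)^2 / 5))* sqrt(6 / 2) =1024* sqrt(3) / 95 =18.67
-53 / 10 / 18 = -53 / 180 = -0.29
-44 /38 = -22 /19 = -1.16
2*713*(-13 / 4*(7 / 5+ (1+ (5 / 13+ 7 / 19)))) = -1388211 / 95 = -14612.75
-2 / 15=-0.13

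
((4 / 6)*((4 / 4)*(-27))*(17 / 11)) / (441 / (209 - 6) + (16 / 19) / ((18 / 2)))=-89262 / 7271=-12.28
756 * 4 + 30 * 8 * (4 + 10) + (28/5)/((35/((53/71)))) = 11331812/1775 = 6384.12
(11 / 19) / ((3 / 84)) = 308 / 19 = 16.21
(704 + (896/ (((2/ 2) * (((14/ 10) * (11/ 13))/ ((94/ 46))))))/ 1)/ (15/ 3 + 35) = 71144/ 1265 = 56.24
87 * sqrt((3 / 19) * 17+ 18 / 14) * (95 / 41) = 1740 * sqrt(4389) / 287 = 401.65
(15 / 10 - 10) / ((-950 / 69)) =1173 / 1900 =0.62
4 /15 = 0.27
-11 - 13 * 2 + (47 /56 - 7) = -2417 /56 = -43.16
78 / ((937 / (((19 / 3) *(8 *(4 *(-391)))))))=-6596.51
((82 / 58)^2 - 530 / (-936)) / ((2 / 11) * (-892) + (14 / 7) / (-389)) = -4319962867 / 273149284824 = -0.02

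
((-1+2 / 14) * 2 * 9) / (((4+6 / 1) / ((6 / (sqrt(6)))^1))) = -54 * sqrt(6) / 35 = -3.78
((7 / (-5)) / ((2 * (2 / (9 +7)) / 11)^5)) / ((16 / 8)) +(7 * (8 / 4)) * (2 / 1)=-577206644 / 5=-115441328.80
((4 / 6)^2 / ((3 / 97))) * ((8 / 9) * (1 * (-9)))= -3104 / 27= -114.96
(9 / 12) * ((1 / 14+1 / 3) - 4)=-151 / 56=-2.70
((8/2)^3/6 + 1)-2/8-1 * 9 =29/12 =2.42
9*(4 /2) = 18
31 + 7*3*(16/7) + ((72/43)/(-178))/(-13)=3930365/49751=79.00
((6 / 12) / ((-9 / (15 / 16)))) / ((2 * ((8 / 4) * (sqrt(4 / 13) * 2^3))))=-5 * sqrt(13) / 6144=-0.00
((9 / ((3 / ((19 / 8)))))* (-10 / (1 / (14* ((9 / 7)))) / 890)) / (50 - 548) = 171 / 59096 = 0.00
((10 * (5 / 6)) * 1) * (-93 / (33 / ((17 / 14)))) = -13175 / 462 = -28.52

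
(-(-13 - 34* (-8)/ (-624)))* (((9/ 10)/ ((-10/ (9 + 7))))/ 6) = -1048/ 325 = -3.22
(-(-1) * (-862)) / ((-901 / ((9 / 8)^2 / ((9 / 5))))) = 19395 / 28832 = 0.67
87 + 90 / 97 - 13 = 7268 / 97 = 74.93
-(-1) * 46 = 46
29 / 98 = 0.30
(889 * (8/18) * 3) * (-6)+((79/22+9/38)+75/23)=-34153309/4807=-7104.91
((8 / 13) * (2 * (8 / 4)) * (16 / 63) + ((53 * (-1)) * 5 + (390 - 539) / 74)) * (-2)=16144733 / 30303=532.78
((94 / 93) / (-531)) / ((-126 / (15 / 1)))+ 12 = 12444751 / 1037043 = 12.00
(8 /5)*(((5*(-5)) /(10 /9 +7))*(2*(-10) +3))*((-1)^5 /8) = -765 /73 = -10.48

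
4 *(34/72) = 17/9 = 1.89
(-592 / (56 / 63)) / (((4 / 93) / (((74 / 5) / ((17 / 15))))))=-3437559 / 17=-202209.35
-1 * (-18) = 18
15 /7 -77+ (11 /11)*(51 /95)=-49423 /665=-74.32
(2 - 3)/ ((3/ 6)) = -2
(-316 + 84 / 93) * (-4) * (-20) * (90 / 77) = -6393600 / 217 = -29463.59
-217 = -217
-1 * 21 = -21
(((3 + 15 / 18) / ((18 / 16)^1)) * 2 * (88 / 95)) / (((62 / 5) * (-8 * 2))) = -506 / 15903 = -0.03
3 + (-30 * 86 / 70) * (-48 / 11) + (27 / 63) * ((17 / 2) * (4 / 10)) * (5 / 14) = 164.35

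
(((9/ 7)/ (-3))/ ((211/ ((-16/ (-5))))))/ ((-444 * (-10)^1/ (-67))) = 134/ 1366225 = 0.00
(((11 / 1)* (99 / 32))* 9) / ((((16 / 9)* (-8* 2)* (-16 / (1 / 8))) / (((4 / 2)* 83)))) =7321347 / 524288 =13.96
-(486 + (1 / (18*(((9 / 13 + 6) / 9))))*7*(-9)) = -27915 / 58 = -481.29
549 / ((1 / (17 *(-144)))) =-1343952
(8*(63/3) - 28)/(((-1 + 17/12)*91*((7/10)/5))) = 2400/91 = 26.37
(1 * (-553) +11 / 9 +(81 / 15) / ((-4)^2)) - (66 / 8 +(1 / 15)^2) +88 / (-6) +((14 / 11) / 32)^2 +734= 159.64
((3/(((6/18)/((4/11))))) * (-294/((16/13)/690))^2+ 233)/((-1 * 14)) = -3912029083477/616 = -6350696564.09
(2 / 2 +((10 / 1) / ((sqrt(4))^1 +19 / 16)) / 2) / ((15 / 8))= 1048 / 765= 1.37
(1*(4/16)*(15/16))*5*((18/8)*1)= 675/256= 2.64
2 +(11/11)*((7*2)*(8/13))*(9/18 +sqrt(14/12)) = 82/13 +56*sqrt(42)/39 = 15.61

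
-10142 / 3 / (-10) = 5071 / 15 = 338.07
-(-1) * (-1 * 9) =-9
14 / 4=7 / 2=3.50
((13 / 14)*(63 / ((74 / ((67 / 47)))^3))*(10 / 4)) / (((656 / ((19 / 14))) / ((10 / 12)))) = 5571634575 / 3091082490374144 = 0.00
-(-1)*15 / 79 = 15 / 79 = 0.19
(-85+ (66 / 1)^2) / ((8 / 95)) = 405745 / 8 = 50718.12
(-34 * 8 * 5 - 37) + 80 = -1317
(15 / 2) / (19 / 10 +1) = 75 / 29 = 2.59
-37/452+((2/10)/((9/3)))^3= -124423/1525500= -0.08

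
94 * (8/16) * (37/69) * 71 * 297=12223431/23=531453.52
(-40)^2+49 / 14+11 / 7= 22471 / 14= 1605.07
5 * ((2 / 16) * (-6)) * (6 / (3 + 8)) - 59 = -1343 / 22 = -61.05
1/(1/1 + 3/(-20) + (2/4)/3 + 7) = 60/481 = 0.12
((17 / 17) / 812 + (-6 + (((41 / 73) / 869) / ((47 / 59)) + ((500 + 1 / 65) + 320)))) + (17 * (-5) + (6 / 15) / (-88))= 28680392576098 / 39341407105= 729.01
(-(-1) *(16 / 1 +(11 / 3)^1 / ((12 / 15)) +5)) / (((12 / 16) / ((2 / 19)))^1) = 614 / 171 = 3.59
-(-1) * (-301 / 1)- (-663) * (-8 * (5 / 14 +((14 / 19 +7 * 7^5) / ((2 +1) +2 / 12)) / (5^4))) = -100286102867 / 315875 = -317486.67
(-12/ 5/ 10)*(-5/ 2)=3/ 5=0.60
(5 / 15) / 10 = 0.03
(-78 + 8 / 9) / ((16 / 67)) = -23249 / 72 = -322.90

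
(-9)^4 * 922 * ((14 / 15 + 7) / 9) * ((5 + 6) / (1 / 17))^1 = 4985695638 / 5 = 997139127.60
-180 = -180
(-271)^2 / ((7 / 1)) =73441 / 7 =10491.57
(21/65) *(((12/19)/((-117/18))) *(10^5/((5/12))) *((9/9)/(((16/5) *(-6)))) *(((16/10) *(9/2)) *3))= 27216000/3211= 8475.86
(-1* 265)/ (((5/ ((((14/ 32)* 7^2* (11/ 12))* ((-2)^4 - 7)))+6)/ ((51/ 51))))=-2999535/ 68234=-43.96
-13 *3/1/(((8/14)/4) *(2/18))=-2457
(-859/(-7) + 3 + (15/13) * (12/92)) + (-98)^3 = -1969651421/2093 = -941066.14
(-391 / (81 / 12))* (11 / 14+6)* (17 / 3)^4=-6204775090 / 15309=-405302.44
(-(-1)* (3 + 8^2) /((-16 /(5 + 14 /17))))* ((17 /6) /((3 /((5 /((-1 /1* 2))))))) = 3685 /64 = 57.58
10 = 10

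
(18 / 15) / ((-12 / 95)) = -9.50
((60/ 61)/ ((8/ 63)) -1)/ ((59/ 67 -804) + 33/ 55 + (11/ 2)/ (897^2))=-221834724345/ 26390344618727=-0.01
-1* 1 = -1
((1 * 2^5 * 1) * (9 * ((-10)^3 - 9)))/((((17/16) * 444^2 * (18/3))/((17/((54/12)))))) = -32288/36963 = -0.87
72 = 72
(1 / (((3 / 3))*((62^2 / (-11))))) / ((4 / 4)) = -11 / 3844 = -0.00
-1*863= -863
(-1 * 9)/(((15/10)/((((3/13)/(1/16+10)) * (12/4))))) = -864/2093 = -0.41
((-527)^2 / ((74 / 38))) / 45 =3169.28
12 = 12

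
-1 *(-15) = 15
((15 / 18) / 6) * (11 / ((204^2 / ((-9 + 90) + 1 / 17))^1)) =37895 / 12734496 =0.00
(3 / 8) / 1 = 3 / 8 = 0.38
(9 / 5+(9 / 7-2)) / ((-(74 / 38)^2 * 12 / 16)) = -54872 / 143745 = -0.38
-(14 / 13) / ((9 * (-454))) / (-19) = -7 / 504621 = -0.00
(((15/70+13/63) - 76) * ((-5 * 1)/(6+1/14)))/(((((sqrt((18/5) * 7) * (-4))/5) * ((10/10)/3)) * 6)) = -47615 * sqrt(70)/51408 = -7.75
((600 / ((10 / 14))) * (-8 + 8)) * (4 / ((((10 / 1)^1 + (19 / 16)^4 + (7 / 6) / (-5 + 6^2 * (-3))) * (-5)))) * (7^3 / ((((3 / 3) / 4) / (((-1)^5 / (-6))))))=0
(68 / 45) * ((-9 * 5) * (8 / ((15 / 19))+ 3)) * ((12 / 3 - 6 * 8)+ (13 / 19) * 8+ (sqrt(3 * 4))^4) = -8948528 / 95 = -94195.03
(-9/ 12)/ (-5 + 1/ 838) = 1257/ 8378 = 0.15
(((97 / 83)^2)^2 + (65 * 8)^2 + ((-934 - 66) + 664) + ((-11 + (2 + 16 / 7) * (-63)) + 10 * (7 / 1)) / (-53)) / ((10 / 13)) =4415477676300964 / 12576455065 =351090.80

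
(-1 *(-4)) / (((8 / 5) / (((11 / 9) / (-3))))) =-55 / 54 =-1.02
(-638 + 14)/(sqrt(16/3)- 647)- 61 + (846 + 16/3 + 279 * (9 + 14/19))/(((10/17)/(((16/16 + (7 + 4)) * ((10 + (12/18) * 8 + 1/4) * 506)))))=573925032.87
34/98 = 17/49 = 0.35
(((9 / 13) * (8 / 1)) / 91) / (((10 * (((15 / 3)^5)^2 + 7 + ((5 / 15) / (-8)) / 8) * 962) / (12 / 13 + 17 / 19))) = 0.00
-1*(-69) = 69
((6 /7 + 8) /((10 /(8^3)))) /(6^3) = 2.10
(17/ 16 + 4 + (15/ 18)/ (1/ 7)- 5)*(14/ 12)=1981/ 288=6.88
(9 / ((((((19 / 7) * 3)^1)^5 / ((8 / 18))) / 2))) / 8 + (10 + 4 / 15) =30886942961 / 3008460285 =10.27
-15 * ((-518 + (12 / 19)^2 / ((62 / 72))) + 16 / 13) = 7744.59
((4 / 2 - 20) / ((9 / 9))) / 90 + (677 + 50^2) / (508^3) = -131080627 / 655482560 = -0.20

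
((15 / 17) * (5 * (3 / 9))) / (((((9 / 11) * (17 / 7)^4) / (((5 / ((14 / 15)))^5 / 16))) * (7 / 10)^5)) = 226593017578125 / 2672716099088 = 84.78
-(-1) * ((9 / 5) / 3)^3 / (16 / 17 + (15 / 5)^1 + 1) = 0.04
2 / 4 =0.50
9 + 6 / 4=10.50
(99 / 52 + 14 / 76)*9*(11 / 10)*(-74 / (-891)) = 76331 / 44460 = 1.72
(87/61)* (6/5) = 522/305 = 1.71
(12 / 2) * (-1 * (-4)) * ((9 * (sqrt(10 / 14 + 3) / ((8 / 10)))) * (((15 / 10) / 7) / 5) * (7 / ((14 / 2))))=81 * sqrt(182) / 49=22.30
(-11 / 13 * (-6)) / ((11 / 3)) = 18 / 13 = 1.38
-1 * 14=-14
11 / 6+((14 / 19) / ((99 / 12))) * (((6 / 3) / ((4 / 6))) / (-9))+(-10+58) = 187361 / 3762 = 49.80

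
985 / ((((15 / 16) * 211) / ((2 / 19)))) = 6304 / 12027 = 0.52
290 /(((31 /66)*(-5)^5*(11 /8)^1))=-2784 /19375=-0.14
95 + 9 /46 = 4379 /46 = 95.20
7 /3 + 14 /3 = 7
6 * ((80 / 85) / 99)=32 / 561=0.06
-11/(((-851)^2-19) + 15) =-11/724197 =-0.00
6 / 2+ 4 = 7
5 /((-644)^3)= -5 /267089984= -0.00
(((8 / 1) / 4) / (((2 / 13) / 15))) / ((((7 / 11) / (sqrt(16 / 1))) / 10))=85800 / 7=12257.14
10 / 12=5 / 6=0.83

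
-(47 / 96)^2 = -2209 / 9216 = -0.24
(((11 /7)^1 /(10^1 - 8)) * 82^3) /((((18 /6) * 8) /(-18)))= -2274393 /7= -324913.29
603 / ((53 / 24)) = 14472 / 53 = 273.06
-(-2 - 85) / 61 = 87 / 61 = 1.43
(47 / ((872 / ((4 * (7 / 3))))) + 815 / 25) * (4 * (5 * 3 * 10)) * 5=10824700 / 109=99309.17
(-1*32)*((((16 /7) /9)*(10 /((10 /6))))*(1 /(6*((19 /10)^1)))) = -5120 /1197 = -4.28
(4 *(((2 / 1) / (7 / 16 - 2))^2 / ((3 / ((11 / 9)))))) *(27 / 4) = 11264 / 625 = 18.02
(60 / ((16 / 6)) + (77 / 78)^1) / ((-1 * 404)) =-229 / 3939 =-0.06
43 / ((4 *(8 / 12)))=16.12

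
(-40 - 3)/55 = -43/55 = -0.78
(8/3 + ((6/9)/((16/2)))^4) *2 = 5.33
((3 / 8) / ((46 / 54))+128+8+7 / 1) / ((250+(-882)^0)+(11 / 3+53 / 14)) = 554253 / 998660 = 0.55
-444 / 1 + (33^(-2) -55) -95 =-646865 / 1089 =-594.00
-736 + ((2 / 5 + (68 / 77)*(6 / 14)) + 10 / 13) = -25731536 / 35035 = -734.45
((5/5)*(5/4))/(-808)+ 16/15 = 51637/48480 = 1.07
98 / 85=1.15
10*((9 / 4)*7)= 315 / 2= 157.50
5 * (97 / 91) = 485 / 91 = 5.33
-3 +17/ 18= -37/ 18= -2.06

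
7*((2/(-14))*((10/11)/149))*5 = -50/1639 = -0.03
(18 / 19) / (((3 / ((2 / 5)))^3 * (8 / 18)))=12 / 2375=0.01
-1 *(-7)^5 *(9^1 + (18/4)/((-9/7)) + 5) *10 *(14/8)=12353145/4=3088286.25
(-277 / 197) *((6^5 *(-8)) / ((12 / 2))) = 2871936 / 197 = 14578.36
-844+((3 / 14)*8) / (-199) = -1175704 / 1393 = -844.01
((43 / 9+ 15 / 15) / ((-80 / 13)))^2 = 28561 / 32400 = 0.88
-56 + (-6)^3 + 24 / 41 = -11128 / 41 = -271.41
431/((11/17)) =7327/11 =666.09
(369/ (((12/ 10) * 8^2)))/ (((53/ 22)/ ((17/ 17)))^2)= 74415/ 89888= 0.83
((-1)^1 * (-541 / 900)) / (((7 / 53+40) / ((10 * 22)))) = 315403 / 95715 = 3.30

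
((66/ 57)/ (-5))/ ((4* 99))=-1/ 1710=-0.00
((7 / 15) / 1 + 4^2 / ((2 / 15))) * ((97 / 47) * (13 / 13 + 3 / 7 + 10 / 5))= 1402232 / 1645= 852.42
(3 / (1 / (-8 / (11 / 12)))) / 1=-288 / 11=-26.18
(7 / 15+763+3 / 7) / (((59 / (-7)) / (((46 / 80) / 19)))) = -1844807 / 672600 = -2.74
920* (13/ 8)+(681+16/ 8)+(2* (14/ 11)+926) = 34172/ 11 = 3106.55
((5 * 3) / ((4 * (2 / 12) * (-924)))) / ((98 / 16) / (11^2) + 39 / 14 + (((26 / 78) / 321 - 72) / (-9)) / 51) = -72932805 / 8964938683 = -0.01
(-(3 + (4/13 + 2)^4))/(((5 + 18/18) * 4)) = -298561/228488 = -1.31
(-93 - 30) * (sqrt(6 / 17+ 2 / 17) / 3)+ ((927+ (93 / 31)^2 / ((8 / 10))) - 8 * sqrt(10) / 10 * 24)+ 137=-96 * sqrt(10) / 5 - 82 * sqrt(34) / 17+ 4301 / 4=986.41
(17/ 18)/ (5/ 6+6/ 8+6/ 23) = 782/ 1527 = 0.51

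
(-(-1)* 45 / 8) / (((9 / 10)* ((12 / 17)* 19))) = 425 / 912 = 0.47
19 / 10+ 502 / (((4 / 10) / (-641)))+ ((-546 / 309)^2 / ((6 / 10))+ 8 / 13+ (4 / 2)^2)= -804443.28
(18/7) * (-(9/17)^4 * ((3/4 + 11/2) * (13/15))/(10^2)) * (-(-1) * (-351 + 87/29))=22261473/5846470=3.81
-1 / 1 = -1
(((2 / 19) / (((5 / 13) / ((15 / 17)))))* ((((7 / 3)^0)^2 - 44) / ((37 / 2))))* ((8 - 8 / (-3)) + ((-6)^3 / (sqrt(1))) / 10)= 366704 / 59755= 6.14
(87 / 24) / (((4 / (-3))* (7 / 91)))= -1131 / 32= -35.34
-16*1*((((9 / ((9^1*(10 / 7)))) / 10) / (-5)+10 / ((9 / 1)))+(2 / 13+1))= -526724 / 14625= -36.02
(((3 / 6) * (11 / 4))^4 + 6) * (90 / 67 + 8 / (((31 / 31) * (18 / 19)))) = 115729367 / 1234944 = 93.71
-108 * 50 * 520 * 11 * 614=-18965232000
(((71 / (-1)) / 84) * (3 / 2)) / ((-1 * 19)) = 71 / 1064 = 0.07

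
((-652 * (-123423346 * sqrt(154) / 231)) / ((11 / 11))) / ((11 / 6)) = 160944043184 * sqrt(154) / 847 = 2358043744.01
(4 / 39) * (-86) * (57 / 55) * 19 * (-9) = 1117656 / 715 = 1563.16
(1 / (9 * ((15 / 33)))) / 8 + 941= 338771 / 360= 941.03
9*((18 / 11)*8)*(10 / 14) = 6480 / 77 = 84.16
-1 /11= -0.09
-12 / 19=-0.63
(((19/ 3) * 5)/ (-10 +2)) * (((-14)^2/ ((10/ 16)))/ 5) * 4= -14896/ 15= -993.07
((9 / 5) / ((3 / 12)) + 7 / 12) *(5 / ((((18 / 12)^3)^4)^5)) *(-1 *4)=-538414342651397537792 / 127173474825648610542883299603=-0.00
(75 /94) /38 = 75 /3572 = 0.02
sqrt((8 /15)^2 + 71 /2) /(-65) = -sqrt(32206) /1950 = -0.09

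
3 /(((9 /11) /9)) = 33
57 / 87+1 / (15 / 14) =1.59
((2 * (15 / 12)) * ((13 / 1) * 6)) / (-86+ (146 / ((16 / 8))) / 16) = -3120 / 1303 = -2.39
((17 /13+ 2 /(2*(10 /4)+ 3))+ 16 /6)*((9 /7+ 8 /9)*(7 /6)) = 90283 /8424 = 10.72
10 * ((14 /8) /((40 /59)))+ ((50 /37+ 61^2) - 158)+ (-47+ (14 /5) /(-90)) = 471945281 /133200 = 3543.13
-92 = -92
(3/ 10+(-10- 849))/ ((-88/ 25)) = 42935/ 176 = 243.95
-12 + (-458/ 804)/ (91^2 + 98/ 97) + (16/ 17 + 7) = -22283838611/ 5490128070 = -4.06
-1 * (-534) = 534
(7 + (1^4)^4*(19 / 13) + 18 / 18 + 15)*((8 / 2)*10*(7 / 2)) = 44520 / 13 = 3424.62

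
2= 2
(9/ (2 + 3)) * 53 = 477/ 5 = 95.40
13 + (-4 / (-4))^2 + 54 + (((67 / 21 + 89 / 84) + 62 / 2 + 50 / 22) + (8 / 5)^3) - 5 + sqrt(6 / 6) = 105.62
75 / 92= 0.82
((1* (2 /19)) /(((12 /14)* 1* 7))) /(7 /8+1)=8 /855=0.01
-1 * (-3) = 3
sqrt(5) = 2.24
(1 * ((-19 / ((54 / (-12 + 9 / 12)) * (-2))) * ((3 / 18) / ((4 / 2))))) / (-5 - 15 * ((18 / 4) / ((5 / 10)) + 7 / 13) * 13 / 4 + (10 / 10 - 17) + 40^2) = -95 / 641664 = -0.00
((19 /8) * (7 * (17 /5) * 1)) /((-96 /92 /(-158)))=4108237 /480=8558.83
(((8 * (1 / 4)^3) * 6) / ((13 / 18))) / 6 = 9 / 52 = 0.17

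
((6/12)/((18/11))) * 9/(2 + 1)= 11/12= 0.92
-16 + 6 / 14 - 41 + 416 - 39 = 2243 / 7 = 320.43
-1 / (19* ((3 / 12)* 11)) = -4 / 209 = -0.02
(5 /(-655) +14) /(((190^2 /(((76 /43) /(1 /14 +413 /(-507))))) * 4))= -6505317 /28228371250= -0.00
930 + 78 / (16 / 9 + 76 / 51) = 238467 / 250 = 953.87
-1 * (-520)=520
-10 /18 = -5 /9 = -0.56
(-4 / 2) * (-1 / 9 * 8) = 16 / 9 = 1.78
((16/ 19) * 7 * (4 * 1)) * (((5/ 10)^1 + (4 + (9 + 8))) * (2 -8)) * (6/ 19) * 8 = -2774016/ 361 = -7684.25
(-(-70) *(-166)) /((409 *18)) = -5810 /3681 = -1.58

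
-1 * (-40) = 40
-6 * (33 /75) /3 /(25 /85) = -374 /125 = -2.99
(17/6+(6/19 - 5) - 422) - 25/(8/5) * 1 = -200401/456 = -439.48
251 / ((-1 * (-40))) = 251 / 40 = 6.28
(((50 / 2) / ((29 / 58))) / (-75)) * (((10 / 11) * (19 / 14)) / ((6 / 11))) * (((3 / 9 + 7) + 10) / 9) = -4940 / 1701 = -2.90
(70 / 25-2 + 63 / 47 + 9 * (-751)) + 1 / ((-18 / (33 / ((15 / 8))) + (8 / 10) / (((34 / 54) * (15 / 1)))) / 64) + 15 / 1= -6810.09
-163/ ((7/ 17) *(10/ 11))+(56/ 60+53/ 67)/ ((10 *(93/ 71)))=-1424022682/ 3271275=-435.31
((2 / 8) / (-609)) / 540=-0.00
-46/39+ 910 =35444/39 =908.82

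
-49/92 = -0.53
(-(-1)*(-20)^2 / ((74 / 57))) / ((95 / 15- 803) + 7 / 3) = -34200 / 88171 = -0.39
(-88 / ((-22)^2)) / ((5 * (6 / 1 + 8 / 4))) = -0.00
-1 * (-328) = 328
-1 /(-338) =0.00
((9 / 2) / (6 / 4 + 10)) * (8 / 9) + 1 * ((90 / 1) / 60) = 85 / 46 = 1.85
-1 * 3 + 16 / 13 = -23 / 13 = -1.77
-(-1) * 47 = 47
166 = 166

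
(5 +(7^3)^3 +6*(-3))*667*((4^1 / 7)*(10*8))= 8613071103360 / 7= 1230438729051.43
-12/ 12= -1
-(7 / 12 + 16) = -199 / 12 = -16.58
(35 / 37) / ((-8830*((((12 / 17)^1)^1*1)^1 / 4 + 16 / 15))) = -1785 / 20713414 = -0.00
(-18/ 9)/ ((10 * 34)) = -1/ 170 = -0.01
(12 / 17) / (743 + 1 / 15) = 90 / 94741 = 0.00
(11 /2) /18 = 11 /36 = 0.31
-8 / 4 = -2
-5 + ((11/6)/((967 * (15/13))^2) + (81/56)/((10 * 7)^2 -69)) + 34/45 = -724722678567673/170758285450200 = -4.24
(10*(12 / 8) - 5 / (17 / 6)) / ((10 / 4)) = 90 / 17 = 5.29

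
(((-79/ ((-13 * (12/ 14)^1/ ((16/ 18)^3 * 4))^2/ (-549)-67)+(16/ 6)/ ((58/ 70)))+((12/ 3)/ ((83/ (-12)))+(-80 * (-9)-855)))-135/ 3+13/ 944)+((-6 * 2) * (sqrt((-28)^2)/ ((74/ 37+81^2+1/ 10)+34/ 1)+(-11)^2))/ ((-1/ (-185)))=-686349494341836425558506769/ 2553330437312005778064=-268805.59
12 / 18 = 2 / 3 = 0.67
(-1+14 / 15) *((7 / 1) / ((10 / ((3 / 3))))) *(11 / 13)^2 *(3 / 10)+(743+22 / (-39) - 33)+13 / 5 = 180498559 / 253500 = 712.03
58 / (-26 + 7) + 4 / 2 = -20 / 19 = -1.05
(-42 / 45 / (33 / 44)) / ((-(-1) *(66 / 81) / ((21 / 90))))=-98 / 275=-0.36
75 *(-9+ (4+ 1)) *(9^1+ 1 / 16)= -10875 / 4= -2718.75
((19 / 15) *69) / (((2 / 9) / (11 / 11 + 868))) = 3417777 / 10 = 341777.70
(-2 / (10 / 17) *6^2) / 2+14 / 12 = -1801 / 30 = -60.03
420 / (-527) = -420 / 527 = -0.80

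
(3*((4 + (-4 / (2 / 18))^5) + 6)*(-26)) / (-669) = -1572120316 / 223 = -7049866.89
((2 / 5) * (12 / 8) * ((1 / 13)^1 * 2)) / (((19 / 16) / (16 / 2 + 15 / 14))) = 0.71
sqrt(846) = 3*sqrt(94) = 29.09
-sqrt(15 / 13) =-sqrt(195) / 13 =-1.07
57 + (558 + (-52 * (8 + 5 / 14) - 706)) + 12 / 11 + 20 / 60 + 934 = 94676 / 231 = 409.85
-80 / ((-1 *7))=80 / 7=11.43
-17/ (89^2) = -17/ 7921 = -0.00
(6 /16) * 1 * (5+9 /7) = 33 /14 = 2.36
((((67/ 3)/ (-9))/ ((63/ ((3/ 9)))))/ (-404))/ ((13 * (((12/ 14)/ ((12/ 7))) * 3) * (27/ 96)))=1072/ 180906453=0.00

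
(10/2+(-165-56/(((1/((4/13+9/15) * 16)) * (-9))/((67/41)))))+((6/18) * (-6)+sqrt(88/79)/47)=-343682/23985+2 * sqrt(1738)/3713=-14.31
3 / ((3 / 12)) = 12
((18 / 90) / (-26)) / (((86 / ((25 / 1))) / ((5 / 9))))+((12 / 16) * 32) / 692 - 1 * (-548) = 1907952115 / 3481452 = 548.03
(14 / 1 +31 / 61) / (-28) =-885 / 1708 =-0.52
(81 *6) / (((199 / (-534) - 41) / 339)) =-3982.20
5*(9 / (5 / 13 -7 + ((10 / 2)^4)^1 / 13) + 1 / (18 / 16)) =26825 / 4851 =5.53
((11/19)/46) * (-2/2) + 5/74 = 889/16169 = 0.05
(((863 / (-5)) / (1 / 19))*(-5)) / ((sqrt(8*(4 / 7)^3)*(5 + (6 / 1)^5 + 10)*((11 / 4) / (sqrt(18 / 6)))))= 16397*sqrt(42) / 97944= 1.08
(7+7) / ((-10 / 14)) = -98 / 5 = -19.60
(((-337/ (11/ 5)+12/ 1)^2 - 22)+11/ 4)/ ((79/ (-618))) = -2978116971/ 19118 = -155775.55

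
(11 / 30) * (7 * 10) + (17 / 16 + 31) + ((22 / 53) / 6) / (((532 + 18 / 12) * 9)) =128211431 / 2220912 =57.73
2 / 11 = 0.18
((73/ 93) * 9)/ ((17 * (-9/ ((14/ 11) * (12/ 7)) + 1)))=-1752/ 13175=-0.13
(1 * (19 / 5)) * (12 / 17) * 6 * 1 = 1368 / 85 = 16.09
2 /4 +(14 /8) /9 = 25 /36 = 0.69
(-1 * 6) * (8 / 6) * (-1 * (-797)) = -6376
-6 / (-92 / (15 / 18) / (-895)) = -4475 / 92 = -48.64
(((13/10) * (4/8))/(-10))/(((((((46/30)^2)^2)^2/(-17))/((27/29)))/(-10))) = -3058553671875/9084074292596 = -0.34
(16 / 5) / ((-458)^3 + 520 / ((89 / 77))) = -89 / 2671987540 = -0.00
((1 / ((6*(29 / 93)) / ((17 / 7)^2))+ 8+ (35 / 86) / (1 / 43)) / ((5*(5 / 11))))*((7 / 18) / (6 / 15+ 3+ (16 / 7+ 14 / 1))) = 0.25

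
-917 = -917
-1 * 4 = -4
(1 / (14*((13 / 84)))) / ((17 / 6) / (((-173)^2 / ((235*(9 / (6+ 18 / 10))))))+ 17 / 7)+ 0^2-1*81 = -1080329847 / 13368443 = -80.81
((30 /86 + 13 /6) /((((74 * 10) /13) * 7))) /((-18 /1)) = -8437 /24055920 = -0.00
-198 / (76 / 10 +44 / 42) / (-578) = 10395 / 262412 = 0.04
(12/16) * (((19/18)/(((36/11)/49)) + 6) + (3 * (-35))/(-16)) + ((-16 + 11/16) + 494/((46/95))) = 40784489/39744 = 1026.18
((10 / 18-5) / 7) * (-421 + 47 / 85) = 285904 / 1071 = 266.95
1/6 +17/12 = 19/12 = 1.58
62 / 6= 31 / 3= 10.33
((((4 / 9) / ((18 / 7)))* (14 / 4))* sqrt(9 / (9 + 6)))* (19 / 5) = 931* sqrt(15) / 2025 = 1.78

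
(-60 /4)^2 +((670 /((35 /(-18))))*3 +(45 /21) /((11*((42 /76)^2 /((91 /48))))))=-15668827 /19404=-807.50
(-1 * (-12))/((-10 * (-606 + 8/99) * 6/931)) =92169/299930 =0.31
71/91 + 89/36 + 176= 179.25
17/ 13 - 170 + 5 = -163.69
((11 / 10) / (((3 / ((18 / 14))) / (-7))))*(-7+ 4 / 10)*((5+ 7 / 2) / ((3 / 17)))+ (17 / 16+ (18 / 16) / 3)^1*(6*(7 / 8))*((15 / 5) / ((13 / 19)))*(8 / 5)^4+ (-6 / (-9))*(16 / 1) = 124468133 / 97500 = 1276.60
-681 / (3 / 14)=-3178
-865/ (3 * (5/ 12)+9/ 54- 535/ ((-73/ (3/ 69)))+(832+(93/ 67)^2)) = -78234381780/ 75580926463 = -1.04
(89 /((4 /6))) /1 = 267 /2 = 133.50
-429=-429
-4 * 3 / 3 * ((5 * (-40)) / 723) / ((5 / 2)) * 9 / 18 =160 / 723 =0.22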